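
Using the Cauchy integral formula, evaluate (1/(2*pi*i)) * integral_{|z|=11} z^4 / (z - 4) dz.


Step 1: f(z) = z^4, a = 4 is inside |z| = 11
Step 2: By Cauchy integral formula: (1/(2pi*i)) * integral = f(a)
Step 3: f(4) = 4^4 = 256

256


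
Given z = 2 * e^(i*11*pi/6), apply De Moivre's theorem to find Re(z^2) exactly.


Step 1: By De Moivre's theorem, z^2 = 2^2 * e^(i*2*11*pi/6) = 4 * (cos(11*pi/3) + i*sin(11*pi/3))
Step 2: |z|^2 = 2^2 = 4
Step 3: Reduce the angle mod 2*pi: 11*pi/3 - 2*pi = 5*pi/3
Step 4: cos(5*pi/3) = 1/2
Step 5: Re(z^2) = 4 * 1/2 = 2

2


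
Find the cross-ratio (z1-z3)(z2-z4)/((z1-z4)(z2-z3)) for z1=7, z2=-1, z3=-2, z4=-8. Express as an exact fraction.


Step 1: (z1-z3)(z2-z4) = 9 * 7 = 63
Step 2: (z1-z4)(z2-z3) = 15 * 1 = 15
Step 3: Cross-ratio = 63/15 = 21/5

21/5


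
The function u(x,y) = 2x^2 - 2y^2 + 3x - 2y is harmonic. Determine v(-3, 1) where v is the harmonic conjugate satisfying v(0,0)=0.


Step 1: v_x = -u_y = 4y + 2
Step 2: v_y = u_x = 4x + 3
Step 3: v = 4xy + 2x + 3y + C
Step 4: v(0,0) = 0 => C = 0
Step 5: v(-3, 1) = -15

-15


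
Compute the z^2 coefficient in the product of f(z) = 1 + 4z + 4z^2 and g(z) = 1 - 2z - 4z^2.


Step 1: z^2 term in f*g comes from: (1)*(-4z^2) + (4z)*(-2z) + (4z^2)*(1)
Step 2: = -4 - 8 + 4
Step 3: = -8

-8


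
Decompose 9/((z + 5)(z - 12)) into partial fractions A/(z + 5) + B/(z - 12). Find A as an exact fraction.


Step 1: Multiply both sides by (z + 5) and set z = -5
Step 2: A = 9 / (-5 - 12)
Step 3: A = 9 / (-17)
Step 4: A = -9/17

-9/17


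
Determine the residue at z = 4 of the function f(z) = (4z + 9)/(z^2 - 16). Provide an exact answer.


Step 1: Q(z) = z^2 - 16 = (z - 4)(z + 4)
Step 2: Q'(z) = 2z
Step 3: Q'(4) = 8, P(4) = 25
Step 4: Res = P(4)/Q'(4) = 25/8 = 25/8

25/8


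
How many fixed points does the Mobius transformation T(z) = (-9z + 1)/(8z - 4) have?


Step 1: Fixed points satisfy T(z) = z
Step 2: 8z^2 + 5z - 1 = 0
Step 3: Discriminant = 5^2 - 4*8*(-1) = 57
Step 4: Number of fixed points = 2

2


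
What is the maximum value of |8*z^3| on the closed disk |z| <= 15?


Step 1: On |z| = 15, |f(z)| = 8 * |z|^3 = 8 * 15^3
Step 2: By maximum modulus principle, maximum is on boundary.
Step 3: Maximum = 8 * 3375 = 27000

27000


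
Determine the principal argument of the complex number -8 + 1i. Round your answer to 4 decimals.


Step 1: z = -8 + 1i
Step 2: arg(z) = atan2(1, -8)
Step 3: arg(z) = 3.0172

3.0172


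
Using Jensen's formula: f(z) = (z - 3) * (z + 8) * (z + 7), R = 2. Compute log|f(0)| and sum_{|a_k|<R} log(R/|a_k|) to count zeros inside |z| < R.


Jensen's formula: (1/2pi)*integral log|f(Re^it)|dt = log|f(0)| + sum_{|a_k|<R} log(R/|a_k|)
Step 1: f(0) = (-3) * 8 * 7 = -168
Step 2: log|f(0)| = log|3| + log|-8| + log|-7| = 5.124
Step 3: Zeros inside |z| < 2: none
Step 4: Jensen sum = (empty sum) = 0
Step 5: n(R) = number of terms in the Jensen sum = count of zeros inside |z| < 2 = 0

0


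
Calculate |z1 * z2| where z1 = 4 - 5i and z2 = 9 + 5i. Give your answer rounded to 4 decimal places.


Step 1: |z1| = sqrt(4^2 + (-5)^2) = sqrt(41)
Step 2: |z2| = sqrt(9^2 + 5^2) = sqrt(106)
Step 3: |z1*z2| = |z1|*|z2| = sqrt(41) * sqrt(106) = sqrt(41 * 106) = sqrt(4346)
Step 4: = 65.9242

65.9242


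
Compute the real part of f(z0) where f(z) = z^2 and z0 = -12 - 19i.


Step 1: z0 = -12 - 19i
Step 2: z0^2 = (-12)^2 - (-19)^2 + 456i
Step 3: real part = 144 - 361 = -217

-217


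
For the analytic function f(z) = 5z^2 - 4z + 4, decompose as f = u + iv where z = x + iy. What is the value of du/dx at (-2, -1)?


Step 1: f(z) = 5(x+iy)^2 - 4(x+iy) + 4
Step 2: u = 5(x^2 - y^2) - 4x + 4
Step 3: u_x = 10x - 4
Step 4: At (-2, -1): u_x = -20 - 4 = -24

-24


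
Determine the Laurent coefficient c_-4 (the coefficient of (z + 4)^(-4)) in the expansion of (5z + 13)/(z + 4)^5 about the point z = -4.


Step 1: Write the numerator in powers of (z + 4): 5z + 13 = 5(z + 4) + (5*(-4) + 13) = 5(z + 4) - 7
Step 2: Divide by (z + 4)^5: f(z) = -7(z + 4)^(-5) + 5(z + 4)^(-4)
Step 3: This finite sum is the Laurent series of f about z = -4.
Step 4: Coefficient of (z + 4)^(-4) = coefficient of (z + 4) in the re-centred numerator = 5

5


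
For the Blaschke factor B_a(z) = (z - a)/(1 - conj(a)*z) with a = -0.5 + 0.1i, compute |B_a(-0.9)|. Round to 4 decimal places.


Step 1: Numerator z0 - a = -0.9 - (-0.5 + 0.1i) = -0.4 - 0.1i
Step 2: Denominator 1 - conj(a)*z0 = 1 - (-0.5 - 0.1i)*(-0.9) = 0.55 - 0.09i
Step 3: |z0 - a|^2 = (-0.4)^2 + (-0.1)^2 = 0.17; |1 - conj(a)*z0|^2 = 0.55^2 + (-0.09)^2 = 0.3106
Step 4: |B_a(-0.9)| = sqrt(0.17 / 0.3106) = sqrt(0.547328)
Step 5: = 0.7398

0.7398


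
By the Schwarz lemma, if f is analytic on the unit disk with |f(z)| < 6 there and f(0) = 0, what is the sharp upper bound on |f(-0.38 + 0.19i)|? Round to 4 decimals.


Step 1: g = f/6 maps D -> D with g(0) = 0, so by the Schwarz lemma |g(z)| <= |z|, i.e. |f(z)| <= 6|z|; this is sharp (f(z) = 6z).
Step 2: |z0|^2 = (-0.38)^2 + 0.19^2 = 0.1805
Step 3: |z0| = sqrt(0.1805) = 0.424853
Step 4: Best bound = 6 * |z0| = 6 * 0.424853 = 2.5491

2.5491


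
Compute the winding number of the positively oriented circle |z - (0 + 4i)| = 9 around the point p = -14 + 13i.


Step 1: Center c = (0, 4), radius = 9
Step 2: |p - c|^2 = (-14)^2 + 9^2 = 277
Step 3: r^2 = 81
Step 4: |p-c| > r so winding number = 0

0


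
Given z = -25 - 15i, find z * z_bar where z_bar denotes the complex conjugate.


Step 1: conj(z) = -25 + 15i
Step 2: z * conj(z) = (-25)^2 + (-15)^2
Step 3: = 625 + 225 = 850

850


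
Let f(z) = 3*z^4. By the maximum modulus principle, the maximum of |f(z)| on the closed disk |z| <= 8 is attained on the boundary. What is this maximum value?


Step 1: On |z| = 8, |f(z)| = 3 * |z|^4 = 3 * 8^4
Step 2: By maximum modulus principle, maximum is on boundary.
Step 3: Maximum = 3 * 4096 = 12288

12288


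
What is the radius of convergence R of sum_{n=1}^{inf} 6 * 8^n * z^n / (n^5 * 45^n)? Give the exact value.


Step 1: General term a_n = 6 * 8^n / (n^5 * 45^n)
Step 2: By the root test, |a_n|^(1/n) = 6^(1/n) * 8 / (n^(5/n) * 45) -> 8/45 as n -> infinity (since 6^(1/n) -> 1 and n^(5/n) -> 1)
Step 3: R = 1/lim|a_n|^(1/n) = 45/8

45/8


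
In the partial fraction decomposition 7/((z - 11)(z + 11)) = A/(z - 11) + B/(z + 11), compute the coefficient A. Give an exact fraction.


Step 1: Multiply both sides by (z - 11) and set z = 11
Step 2: A = 7 / (11 + 11)
Step 3: A = 7 / 22
Step 4: A = 7/22

7/22


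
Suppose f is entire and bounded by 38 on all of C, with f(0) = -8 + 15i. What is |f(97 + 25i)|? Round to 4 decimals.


Step 1: By Liouville's theorem, a bounded entire function is constant.
Step 2: f(z) = f(0) = -8 + 15i for all z.
Step 3: |f(w)| = |-8 + 15i| = sqrt(64 + 225)
Step 4: = 17.0

17.0


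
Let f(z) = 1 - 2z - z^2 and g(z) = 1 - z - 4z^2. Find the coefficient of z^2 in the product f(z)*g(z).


Step 1: z^2 term in f*g comes from: (1)*(-4z^2) + (-2z)*(-z) + (-z^2)*(1)
Step 2: = -4 + 2 - 1
Step 3: = -3

-3


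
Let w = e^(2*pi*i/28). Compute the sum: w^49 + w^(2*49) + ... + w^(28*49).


Step 1: The sum sum_{j=1}^{n} w^(k*j) equals n if n | k, else 0.
Step 2: Here n = 28, k = 49
Step 3: Does n divide k? 28 | 49 -> False
Step 4: Sum = 0

0


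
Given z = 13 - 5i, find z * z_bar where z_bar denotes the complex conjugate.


Step 1: conj(z) = 13 + 5i
Step 2: z * conj(z) = 13^2 + (-5)^2
Step 3: = 169 + 25 = 194

194


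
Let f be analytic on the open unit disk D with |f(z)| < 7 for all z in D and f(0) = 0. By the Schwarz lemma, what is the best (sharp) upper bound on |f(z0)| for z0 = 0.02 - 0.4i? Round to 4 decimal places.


Step 1: g = f/7 maps D -> D with g(0) = 0, so by the Schwarz lemma |g(z)| <= |z|, i.e. |f(z)| <= 7|z|; this is sharp (f(z) = 7z).
Step 2: |z0|^2 = 0.02^2 + (-0.4)^2 = 0.1604
Step 3: |z0| = sqrt(0.1604) = 0.4005
Step 4: Best bound = 7 * |z0| = 7 * 0.4005 = 2.8035

2.8035


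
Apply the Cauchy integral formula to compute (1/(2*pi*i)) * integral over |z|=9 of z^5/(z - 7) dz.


Step 1: f(z) = z^5, a = 7 is inside |z| = 9
Step 2: By Cauchy integral formula: (1/(2pi*i)) * integral = f(a)
Step 3: f(7) = 7^5 = 16807

16807


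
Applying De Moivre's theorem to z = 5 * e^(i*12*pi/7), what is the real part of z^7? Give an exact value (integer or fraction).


Step 1: By De Moivre's theorem, z^7 = 5^7 * e^(i*7*12*pi/7) = 78125 * (cos(12*pi) + i*sin(12*pi))
Step 2: |z|^7 = 5^7 = 78125
Step 3: Reduce the angle mod 2*pi: 12*pi - 12*pi = 0
Step 4: cos(0) = 1
Step 5: Re(z^7) = 78125 * 1 = 78125

78125


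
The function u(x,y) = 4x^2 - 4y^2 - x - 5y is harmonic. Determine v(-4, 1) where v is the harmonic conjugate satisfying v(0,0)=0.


Step 1: v_x = -u_y = 8y + 5
Step 2: v_y = u_x = 8x - 1
Step 3: v = 8xy + 5x - y + C
Step 4: v(0,0) = 0 => C = 0
Step 5: v(-4, 1) = -53

-53


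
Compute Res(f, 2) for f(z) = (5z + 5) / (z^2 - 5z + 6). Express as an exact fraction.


Step 1: Q(z) = z^2 - 5z + 6 = (z - 2)(z - 3)
Step 2: Q'(z) = 2z - 5
Step 3: Q'(2) = -1, P(2) = 15
Step 4: Res = P(2)/Q'(2) = 15/(-1) = -15

-15


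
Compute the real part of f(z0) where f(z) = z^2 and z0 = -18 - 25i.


Step 1: z0 = -18 - 25i
Step 2: z0^2 = (-18)^2 - (-25)^2 + 900i
Step 3: real part = 324 - 625 = -301

-301


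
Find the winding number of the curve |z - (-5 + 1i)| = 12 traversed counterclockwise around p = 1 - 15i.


Step 1: Center c = (-5, 1), radius = 12
Step 2: |p - c|^2 = 6^2 + (-16)^2 = 292
Step 3: r^2 = 144
Step 4: |p-c| > r so winding number = 0

0


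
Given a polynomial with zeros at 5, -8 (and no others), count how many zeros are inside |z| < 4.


Step 1: Check each root:
  z = 5: |5| = 5 >= 4
  z = -8: |-8| = 8 >= 4
Step 2: Count = 0

0


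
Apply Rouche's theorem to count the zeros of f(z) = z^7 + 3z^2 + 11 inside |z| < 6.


Step 1: On |z| = 6 the three terms have sizes |z^7| = 6^7 = 279936, |3z^2| = 3*6^2 = 108, |11| = 11
Step 2: The dominant term is g(z) = z^7; let h(z) = 3z^2 + 11 so f = g + h
Step 3: On |z| = 6: |g| = 279936 and |h| <= 108 + 11 = 119
Step 4: Since 279936 > 119, |h| < |g| on |z| = 6, so by Rouche f has the same number of zeros as g inside |z| < 6
Step 5: g(z) = z^7 has 7 zeros (all at the origin) inside |z| < 6. Answer = 7

7


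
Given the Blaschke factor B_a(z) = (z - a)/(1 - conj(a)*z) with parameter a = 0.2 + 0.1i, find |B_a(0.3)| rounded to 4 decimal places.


Step 1: Numerator z0 - a = 0.3 - (0.2 + 0.1i) = 0.1 - 0.1i
Step 2: Denominator 1 - conj(a)*z0 = 1 - (0.2 - 0.1i)*0.3 = 0.94 + 0.03i
Step 3: |z0 - a|^2 = 0.1^2 + (-0.1)^2 = 0.02; |1 - conj(a)*z0|^2 = 0.94^2 + 0.03^2 = 0.8845
Step 4: |B_a(0.3)| = sqrt(0.02 / 0.8845) = sqrt(0.022612)
Step 5: = 0.1504

0.1504


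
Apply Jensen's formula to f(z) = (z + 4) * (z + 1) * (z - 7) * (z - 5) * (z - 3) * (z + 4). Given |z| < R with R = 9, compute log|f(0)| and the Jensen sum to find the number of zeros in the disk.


Jensen's formula: (1/2pi)*integral log|f(Re^it)|dt = log|f(0)| + sum_{|a_k|<R} log(R/|a_k|)
Step 1: f(0) = 4 * 1 * (-7) * (-5) * (-3) * 4 = -1680
Step 2: log|f(0)| = log|-4| + log|-1| + log|7| + log|5| + log|3| + log|-4| = 7.4265
Step 3: Zeros inside |z| < 9: -4, -1, 7, 5, 3, -4
Step 4: Jensen sum = log(9/4) + log(9/1) + log(9/7) + log(9/5) + log(9/3) + log(9/4) = 5.7568
Step 5: n(R) = number of terms in the Jensen sum = count of zeros inside |z| < 9 = 6

6


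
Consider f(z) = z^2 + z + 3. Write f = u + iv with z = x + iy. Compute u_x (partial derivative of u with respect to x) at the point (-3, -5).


Step 1: f(z) = (x+iy)^2 + (x+iy) + 3
Step 2: u = (x^2 - y^2) + x + 3
Step 3: u_x = 2x + 1
Step 4: At (-3, -5): u_x = -6 + 1 = -5

-5


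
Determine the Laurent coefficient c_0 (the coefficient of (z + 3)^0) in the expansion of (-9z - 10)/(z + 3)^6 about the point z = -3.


Step 1: Write the numerator in powers of (z + 3): -9z - 10 = -9(z + 3) + (-9*(-3) - 10) = -9(z + 3) + 17
Step 2: Divide by (z + 3)^6: f(z) = 17(z + 3)^(-6) - 9(z + 3)^(-5)
Step 3: This finite sum is the Laurent series of f about z = -3.
Step 4: Only the powers -6 and -5 appear, so the coefficient of (z + 3)^0 = 0

0


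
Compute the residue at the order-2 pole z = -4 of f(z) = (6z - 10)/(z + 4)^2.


Step 1: Pole of order 2 at z = -4
Step 2: Res = lim d/dz [(z + 4)^2 * f(z)] as z -> -4
Step 3: (z + 4)^2 * f(z) = 6z - 10
Step 4: d/dz[6z - 10] = 6

6


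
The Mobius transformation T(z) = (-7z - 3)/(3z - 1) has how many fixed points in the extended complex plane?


Step 1: Fixed points satisfy T(z) = z
Step 2: 3z^2 + 6z + 3 = 0
Step 3: Discriminant = 6^2 - 4*3*3 = 0
Step 4: Number of fixed points = 1

1


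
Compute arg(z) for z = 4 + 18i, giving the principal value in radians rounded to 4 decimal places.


Step 1: z = 4 + 18i
Step 2: arg(z) = atan2(18, 4)
Step 3: arg(z) = 1.3521

1.3521


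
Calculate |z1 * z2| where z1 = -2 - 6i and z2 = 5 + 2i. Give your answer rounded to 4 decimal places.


Step 1: |z1| = sqrt((-2)^2 + (-6)^2) = sqrt(40)
Step 2: |z2| = sqrt(5^2 + 2^2) = sqrt(29)
Step 3: |z1*z2| = |z1|*|z2| = sqrt(40) * sqrt(29) = sqrt(40 * 29) = sqrt(1160)
Step 4: = 34.0588

34.0588


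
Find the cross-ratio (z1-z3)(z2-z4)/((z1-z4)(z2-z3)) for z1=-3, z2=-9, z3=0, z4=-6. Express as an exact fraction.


Step 1: (z1-z3)(z2-z4) = (-3) * (-3) = 9
Step 2: (z1-z4)(z2-z3) = 3 * (-9) = -27
Step 3: Cross-ratio = -9/27 = -1/3

-1/3


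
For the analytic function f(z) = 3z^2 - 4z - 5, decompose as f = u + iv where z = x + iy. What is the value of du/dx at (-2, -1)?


Step 1: f(z) = 3(x+iy)^2 - 4(x+iy) - 5
Step 2: u = 3(x^2 - y^2) - 4x - 5
Step 3: u_x = 6x - 4
Step 4: At (-2, -1): u_x = -12 - 4 = -16

-16


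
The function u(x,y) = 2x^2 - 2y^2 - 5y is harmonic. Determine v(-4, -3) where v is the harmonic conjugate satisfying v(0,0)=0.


Step 1: v_x = -u_y = 4y + 5
Step 2: v_y = u_x = 4x + 0
Step 3: v = 4xy + 5x + C
Step 4: v(0,0) = 0 => C = 0
Step 5: v(-4, -3) = 28

28


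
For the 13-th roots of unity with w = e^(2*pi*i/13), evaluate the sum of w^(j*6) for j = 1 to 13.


Step 1: The sum sum_{j=1}^{n} w^(k*j) equals n if n | k, else 0.
Step 2: Here n = 13, k = 6
Step 3: Does n divide k? 13 | 6 -> False
Step 4: Sum = 0

0


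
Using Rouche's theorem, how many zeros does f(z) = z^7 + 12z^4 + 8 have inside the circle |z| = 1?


Step 1: On |z| = 1 the three terms have sizes |z^7| = 1^7 = 1, |12z^4| = 12*1^4 = 12, |8| = 8
Step 2: The dominant term is g(z) = 12z^4; let h(z) = z^7 + 8 so f = g + h
Step 3: On |z| = 1: |g| = 12 and |h| <= 1 + 8 = 9
Step 4: Since 12 > 9, |h| < |g| on |z| = 1, so by Rouche f has the same number of zeros as g inside |z| < 1
Step 5: g(z) = 12z^4 has 4 zeros (at the origin, multiplicity 4) inside |z| < 1. Answer = 4

4


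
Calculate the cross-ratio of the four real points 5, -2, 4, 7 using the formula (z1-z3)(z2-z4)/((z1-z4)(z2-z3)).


Step 1: (z1-z3)(z2-z4) = 1 * (-9) = -9
Step 2: (z1-z4)(z2-z3) = (-2) * (-6) = 12
Step 3: Cross-ratio = -9/12 = -3/4

-3/4


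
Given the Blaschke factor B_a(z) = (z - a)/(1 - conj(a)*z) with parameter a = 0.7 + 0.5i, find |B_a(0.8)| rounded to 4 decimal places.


Step 1: Numerator z0 - a = 0.8 - (0.7 + 0.5i) = 0.1 - 0.5i
Step 2: Denominator 1 - conj(a)*z0 = 1 - (0.7 - 0.5i)*0.8 = 0.44 + 0.4i
Step 3: |z0 - a|^2 = 0.1^2 + (-0.5)^2 = 0.26; |1 - conj(a)*z0|^2 = 0.44^2 + 0.4^2 = 0.3536
Step 4: |B_a(0.8)| = sqrt(0.26 / 0.3536) = sqrt(0.735294)
Step 5: = 0.8575

0.8575


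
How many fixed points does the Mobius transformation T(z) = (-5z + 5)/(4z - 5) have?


Step 1: Fixed points satisfy T(z) = z
Step 2: 4z^2 - 5 = 0
Step 3: Discriminant = 0^2 - 4*4*(-5) = 80
Step 4: Number of fixed points = 2

2


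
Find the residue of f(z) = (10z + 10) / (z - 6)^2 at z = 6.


Step 1: Pole of order 2 at z = 6
Step 2: Res = lim d/dz [(z - 6)^2 * f(z)] as z -> 6
Step 3: (z - 6)^2 * f(z) = 10z + 10
Step 4: d/dz[10z + 10] = 10

10


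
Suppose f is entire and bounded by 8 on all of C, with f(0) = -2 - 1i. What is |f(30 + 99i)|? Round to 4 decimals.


Step 1: By Liouville's theorem, a bounded entire function is constant.
Step 2: f(z) = f(0) = -2 - 1i for all z.
Step 3: |f(w)| = |-2 - 1i| = sqrt(4 + 1)
Step 4: = 2.2361

2.2361


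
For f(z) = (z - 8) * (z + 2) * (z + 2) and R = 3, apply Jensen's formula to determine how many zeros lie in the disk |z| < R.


Jensen's formula: (1/2pi)*integral log|f(Re^it)|dt = log|f(0)| + sum_{|a_k|<R} log(R/|a_k|)
Step 1: f(0) = (-8) * 2 * 2 = -32
Step 2: log|f(0)| = log|8| + log|-2| + log|-2| = 3.4657
Step 3: Zeros inside |z| < 3: -2, -2
Step 4: Jensen sum = log(3/2) + log(3/2) = 0.8109
Step 5: n(R) = number of terms in the Jensen sum = count of zeros inside |z| < 3 = 2

2


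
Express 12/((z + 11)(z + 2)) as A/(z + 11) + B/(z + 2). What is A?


Step 1: Multiply both sides by (z + 11) and set z = -11
Step 2: A = 12 / (-11 + 2)
Step 3: A = 12 / (-9)
Step 4: A = -4/3

-4/3


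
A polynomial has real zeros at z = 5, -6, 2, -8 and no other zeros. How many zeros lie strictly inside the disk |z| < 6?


Step 1: Check each root:
  z = 5: |5| = 5 < 6
  z = -6: |-6| = 6 >= 6
  z = 2: |2| = 2 < 6
  z = -8: |-8| = 8 >= 6
Step 2: Count = 2

2


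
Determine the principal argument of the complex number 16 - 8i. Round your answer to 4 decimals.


Step 1: z = 16 - 8i
Step 2: arg(z) = atan2(-8, 16)
Step 3: arg(z) = -0.4636

-0.4636


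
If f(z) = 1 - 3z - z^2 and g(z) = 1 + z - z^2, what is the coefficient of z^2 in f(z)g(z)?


Step 1: z^2 term in f*g comes from: (1)*(-z^2) + (-3z)*(z) + (-z^2)*(1)
Step 2: = -1 - 3 - 1
Step 3: = -5

-5


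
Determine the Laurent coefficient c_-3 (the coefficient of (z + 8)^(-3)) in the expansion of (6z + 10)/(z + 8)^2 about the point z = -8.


Step 1: Write the numerator in powers of (z + 8): 6z + 10 = 6(z + 8) + (6*(-8) + 10) = 6(z + 8) - 38
Step 2: Divide by (z + 8)^2: f(z) = -38(z + 8)^(-2) + 6(z + 8)^(-1)
Step 3: This finite sum is the Laurent series of f about z = -8.
Step 4: Only the powers -2 and -1 appear, so the coefficient of (z + 8)^(-3) = 0

0


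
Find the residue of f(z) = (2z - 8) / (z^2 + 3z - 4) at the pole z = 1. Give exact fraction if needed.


Step 1: Q(z) = z^2 + 3z - 4 = (z - 1)(z + 4)
Step 2: Q'(z) = 2z + 3
Step 3: Q'(1) = 5, P(1) = -6
Step 4: Res = P(1)/Q'(1) = -6/5 = -6/5

-6/5


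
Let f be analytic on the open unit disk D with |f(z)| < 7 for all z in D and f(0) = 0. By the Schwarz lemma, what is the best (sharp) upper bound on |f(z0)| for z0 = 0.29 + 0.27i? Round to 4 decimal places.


Step 1: g = f/7 maps D -> D with g(0) = 0, so by the Schwarz lemma |g(z)| <= |z|, i.e. |f(z)| <= 7|z|; this is sharp (f(z) = 7z).
Step 2: |z0|^2 = 0.29^2 + 0.27^2 = 0.157
Step 3: |z0| = sqrt(0.157) = 0.396232
Step 4: Best bound = 7 * |z0| = 7 * 0.396232 = 2.7736

2.7736


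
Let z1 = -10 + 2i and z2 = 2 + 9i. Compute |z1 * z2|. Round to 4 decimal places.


Step 1: |z1| = sqrt((-10)^2 + 2^2) = sqrt(104)
Step 2: |z2| = sqrt(2^2 + 9^2) = sqrt(85)
Step 3: |z1*z2| = |z1|*|z2| = sqrt(104) * sqrt(85) = sqrt(104 * 85) = sqrt(8840)
Step 4: = 94.0213

94.0213


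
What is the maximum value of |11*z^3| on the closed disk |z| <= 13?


Step 1: On |z| = 13, |f(z)| = 11 * |z|^3 = 11 * 13^3
Step 2: By maximum modulus principle, maximum is on boundary.
Step 3: Maximum = 11 * 2197 = 24167

24167


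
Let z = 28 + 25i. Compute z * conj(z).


Step 1: conj(z) = 28 - 25i
Step 2: z * conj(z) = 28^2 + 25^2
Step 3: = 784 + 625 = 1409

1409


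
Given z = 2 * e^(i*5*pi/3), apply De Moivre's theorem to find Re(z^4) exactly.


Step 1: By De Moivre's theorem, z^4 = 2^4 * e^(i*4*5*pi/3) = 16 * (cos(20*pi/3) + i*sin(20*pi/3))
Step 2: |z|^4 = 2^4 = 16
Step 3: Reduce the angle mod 2*pi: 20*pi/3 - 6*pi = 2*pi/3
Step 4: cos(2*pi/3) = -1/2
Step 5: Re(z^4) = 16 * (-1/2) = -8

-8


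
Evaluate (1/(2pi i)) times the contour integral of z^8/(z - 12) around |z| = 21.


Step 1: f(z) = z^8, a = 12 is inside |z| = 21
Step 2: By Cauchy integral formula: (1/(2pi*i)) * integral = f(a)
Step 3: f(12) = 12^8 = 429981696

429981696


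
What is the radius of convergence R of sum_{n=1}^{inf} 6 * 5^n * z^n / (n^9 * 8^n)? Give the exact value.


Step 1: General term a_n = 6 * 5^n / (n^9 * 8^n)
Step 2: By the root test, |a_n|^(1/n) = 6^(1/n) * 5 / (n^(9/n) * 8) -> 5/8 as n -> infinity (since 6^(1/n) -> 1 and n^(9/n) -> 1)
Step 3: R = 1/lim|a_n|^(1/n) = 8/5

8/5


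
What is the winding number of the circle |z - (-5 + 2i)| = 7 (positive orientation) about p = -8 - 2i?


Step 1: Center c = (-5, 2), radius = 7
Step 2: |p - c|^2 = (-3)^2 + (-4)^2 = 25
Step 3: r^2 = 49
Step 4: |p-c| < r so winding number = 1

1


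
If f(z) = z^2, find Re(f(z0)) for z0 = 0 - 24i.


Step 1: z0 = 0 - 24i
Step 2: z0^2 = 0^2 - (-24)^2 + 0i
Step 3: real part = 0 - 576 = -576

-576


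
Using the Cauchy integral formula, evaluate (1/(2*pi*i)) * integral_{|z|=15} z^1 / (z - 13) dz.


Step 1: f(z) = z^1, a = 13 is inside |z| = 15
Step 2: By Cauchy integral formula: (1/(2pi*i)) * integral = f(a)
Step 3: f(13) = 13^1 = 13

13


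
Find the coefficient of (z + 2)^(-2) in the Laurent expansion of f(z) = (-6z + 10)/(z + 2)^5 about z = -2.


Step 1: Write the numerator in powers of (z + 2): -6z + 10 = -6(z + 2) + (-6*(-2) + 10) = -6(z + 2) + 22
Step 2: Divide by (z + 2)^5: f(z) = 22(z + 2)^(-5) - 6(z + 2)^(-4)
Step 3: This finite sum is the Laurent series of f about z = -2.
Step 4: Only the powers -5 and -4 appear, so the coefficient of (z + 2)^(-2) = 0

0


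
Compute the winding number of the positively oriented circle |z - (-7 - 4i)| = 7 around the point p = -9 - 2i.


Step 1: Center c = (-7, -4), radius = 7
Step 2: |p - c|^2 = (-2)^2 + 2^2 = 8
Step 3: r^2 = 49
Step 4: |p-c| < r so winding number = 1

1


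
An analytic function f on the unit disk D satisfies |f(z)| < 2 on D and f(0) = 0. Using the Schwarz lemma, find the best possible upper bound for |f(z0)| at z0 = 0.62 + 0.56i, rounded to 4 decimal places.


Step 1: g = f/2 maps D -> D with g(0) = 0, so by the Schwarz lemma |g(z)| <= |z|, i.e. |f(z)| <= 2|z|; this is sharp (f(z) = 2z).
Step 2: |z0|^2 = 0.62^2 + 0.56^2 = 0.698
Step 3: |z0| = sqrt(0.698) = 0.835464
Step 4: Best bound = 2 * |z0| = 2 * 0.835464 = 1.6709

1.6709


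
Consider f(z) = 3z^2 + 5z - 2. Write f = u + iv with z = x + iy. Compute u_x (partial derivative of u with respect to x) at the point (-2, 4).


Step 1: f(z) = 3(x+iy)^2 + 5(x+iy) - 2
Step 2: u = 3(x^2 - y^2) + 5x - 2
Step 3: u_x = 6x + 5
Step 4: At (-2, 4): u_x = -12 + 5 = -7

-7


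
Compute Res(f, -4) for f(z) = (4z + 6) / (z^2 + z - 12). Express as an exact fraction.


Step 1: Q(z) = z^2 + z - 12 = (z + 4)(z - 3)
Step 2: Q'(z) = 2z + 1
Step 3: Q'(-4) = -7, P(-4) = -10
Step 4: Res = P(-4)/Q'(-4) = -10/(-7) = 10/7

10/7


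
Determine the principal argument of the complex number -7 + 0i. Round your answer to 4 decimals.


Step 1: z = -7 + 0i
Step 2: arg(z) = atan2(0, -7)
Step 3: arg(z) = 3.1416

3.1416


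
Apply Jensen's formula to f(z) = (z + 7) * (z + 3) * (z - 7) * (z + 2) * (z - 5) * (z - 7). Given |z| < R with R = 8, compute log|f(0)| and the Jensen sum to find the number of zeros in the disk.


Jensen's formula: (1/2pi)*integral log|f(Re^it)|dt = log|f(0)| + sum_{|a_k|<R} log(R/|a_k|)
Step 1: f(0) = 7 * 3 * (-7) * 2 * (-5) * (-7) = -10290
Step 2: log|f(0)| = log|-7| + log|-3| + log|7| + log|-2| + log|5| + log|7| = 9.2389
Step 3: Zeros inside |z| < 8: -7, -3, 7, -2, 5, 7
Step 4: Jensen sum = log(8/7) + log(8/3) + log(8/7) + log(8/2) + log(8/5) + log(8/7) = 3.2377
Step 5: n(R) = number of terms in the Jensen sum = count of zeros inside |z| < 8 = 6

6


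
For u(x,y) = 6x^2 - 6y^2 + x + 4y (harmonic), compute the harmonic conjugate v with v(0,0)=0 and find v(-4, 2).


Step 1: v_x = -u_y = 12y - 4
Step 2: v_y = u_x = 12x + 1
Step 3: v = 12xy - 4x + y + C
Step 4: v(0,0) = 0 => C = 0
Step 5: v(-4, 2) = -78

-78


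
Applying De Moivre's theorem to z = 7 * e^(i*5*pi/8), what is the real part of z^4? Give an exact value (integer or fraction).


Step 1: By De Moivre's theorem, z^4 = 7^4 * e^(i*4*5*pi/8) = 2401 * (cos(5*pi/2) + i*sin(5*pi/2))
Step 2: |z|^4 = 7^4 = 2401
Step 3: Reduce the angle mod 2*pi: 5*pi/2 - 2*pi = pi/2
Step 4: cos(pi/2) = 0
Step 5: Re(z^4) = 2401 * 0 = 0

0


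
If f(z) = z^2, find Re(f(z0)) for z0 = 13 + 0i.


Step 1: z0 = 13 + 0i
Step 2: z0^2 = 13^2 - 0^2 + 0i
Step 3: real part = 169 - 0 = 169

169


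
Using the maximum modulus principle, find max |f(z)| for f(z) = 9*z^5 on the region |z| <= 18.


Step 1: On |z| = 18, |f(z)| = 9 * |z|^5 = 9 * 18^5
Step 2: By maximum modulus principle, maximum is on boundary.
Step 3: Maximum = 9 * 1889568 = 17006112

17006112


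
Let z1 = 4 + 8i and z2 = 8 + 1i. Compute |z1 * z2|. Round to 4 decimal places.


Step 1: |z1| = sqrt(4^2 + 8^2) = sqrt(80)
Step 2: |z2| = sqrt(8^2 + 1^2) = sqrt(65)
Step 3: |z1*z2| = |z1|*|z2| = sqrt(80) * sqrt(65) = sqrt(80 * 65) = sqrt(5200)
Step 4: = 72.111

72.111


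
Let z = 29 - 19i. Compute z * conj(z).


Step 1: conj(z) = 29 + 19i
Step 2: z * conj(z) = 29^2 + (-19)^2
Step 3: = 841 + 361 = 1202

1202


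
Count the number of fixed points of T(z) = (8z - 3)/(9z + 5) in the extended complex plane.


Step 1: Fixed points satisfy T(z) = z
Step 2: 9z^2 - 3z + 3 = 0
Step 3: Discriminant = (-3)^2 - 4*9*3 = -99
Step 4: Number of fixed points = 2

2


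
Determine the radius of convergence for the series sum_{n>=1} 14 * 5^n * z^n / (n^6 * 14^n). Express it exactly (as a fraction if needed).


Step 1: General term a_n = 14 * 5^n / (n^6 * 14^n)
Step 2: By the root test, |a_n|^(1/n) = 14^(1/n) * 5 / (n^(6/n) * 14) -> 5/14 as n -> infinity (since 14^(1/n) -> 1 and n^(6/n) -> 1)
Step 3: R = 1/lim|a_n|^(1/n) = 14/5

14/5


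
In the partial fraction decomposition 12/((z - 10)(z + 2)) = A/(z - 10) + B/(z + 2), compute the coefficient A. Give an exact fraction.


Step 1: Multiply both sides by (z - 10) and set z = 10
Step 2: A = 12 / (10 + 2)
Step 3: A = 12 / 12
Step 4: A = 1

1


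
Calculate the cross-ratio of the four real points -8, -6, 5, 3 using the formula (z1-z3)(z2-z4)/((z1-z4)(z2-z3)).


Step 1: (z1-z3)(z2-z4) = (-13) * (-9) = 117
Step 2: (z1-z4)(z2-z3) = (-11) * (-11) = 121
Step 3: Cross-ratio = 117/121 = 117/121

117/121


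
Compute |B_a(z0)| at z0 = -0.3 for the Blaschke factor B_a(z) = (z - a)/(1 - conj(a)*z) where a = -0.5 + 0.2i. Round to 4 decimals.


Step 1: Numerator z0 - a = -0.3 - (-0.5 + 0.2i) = 0.2 - 0.2i
Step 2: Denominator 1 - conj(a)*z0 = 1 - (-0.5 - 0.2i)*(-0.3) = 0.85 - 0.06i
Step 3: |z0 - a|^2 = 0.2^2 + (-0.2)^2 = 0.08; |1 - conj(a)*z0|^2 = 0.85^2 + (-0.06)^2 = 0.7261
Step 4: |B_a(-0.3)| = sqrt(0.08 / 0.7261) = sqrt(0.110178)
Step 5: = 0.3319

0.3319


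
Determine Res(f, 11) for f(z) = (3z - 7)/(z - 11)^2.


Step 1: Pole of order 2 at z = 11
Step 2: Res = lim d/dz [(z - 11)^2 * f(z)] as z -> 11
Step 3: (z - 11)^2 * f(z) = 3z - 7
Step 4: d/dz[3z - 7] = 3

3


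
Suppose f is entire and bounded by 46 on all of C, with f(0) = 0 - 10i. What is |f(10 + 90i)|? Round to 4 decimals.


Step 1: By Liouville's theorem, a bounded entire function is constant.
Step 2: f(z) = f(0) = 0 - 10i for all z.
Step 3: |f(w)| = |0 - 10i| = sqrt(0 + 100)
Step 4: = 10.0

10.0


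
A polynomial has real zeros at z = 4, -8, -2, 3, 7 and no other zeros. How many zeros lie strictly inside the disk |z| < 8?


Step 1: Check each root:
  z = 4: |4| = 4 < 8
  z = -8: |-8| = 8 >= 8
  z = -2: |-2| = 2 < 8
  z = 3: |3| = 3 < 8
  z = 7: |7| = 7 < 8
Step 2: Count = 4

4


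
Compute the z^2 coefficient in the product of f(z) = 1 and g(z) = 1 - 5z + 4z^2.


Step 1: z^2 term in f*g comes from: (1)*(4z^2) + (0)*(-5z) + (0)*(1)
Step 2: = 4 + 0 + 0
Step 3: = 4

4


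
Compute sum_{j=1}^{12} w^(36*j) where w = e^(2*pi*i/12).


Step 1: The sum sum_{j=1}^{n} w^(k*j) equals n if n | k, else 0.
Step 2: Here n = 12, k = 36
Step 3: Does n divide k? 12 | 36 -> True
Step 4: Sum = 12

12


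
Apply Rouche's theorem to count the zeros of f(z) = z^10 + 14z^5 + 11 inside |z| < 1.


Step 1: On |z| = 1 the three terms have sizes |z^10| = 1^10 = 1, |14z^5| = 14*1^5 = 14, |11| = 11
Step 2: The dominant term is g(z) = 14z^5; let h(z) = z^10 + 11 so f = g + h
Step 3: On |z| = 1: |g| = 14 and |h| <= 1 + 11 = 12
Step 4: Since 14 > 12, |h| < |g| on |z| = 1, so by Rouche f has the same number of zeros as g inside |z| < 1
Step 5: g(z) = 14z^5 has 5 zeros (at the origin, multiplicity 5) inside |z| < 1. Answer = 5

5


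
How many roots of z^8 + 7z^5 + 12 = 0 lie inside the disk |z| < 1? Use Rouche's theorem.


Step 1: On |z| = 1 the three terms have sizes |z^8| = 1^8 = 1, |7z^5| = 7*1^5 = 7, |12| = 12
Step 2: The dominant term is g(z) = 12; let h(z) = z^8 + 7z^5 so f = g + h
Step 3: On |z| = 1: |g| = 12 and |h| <= 1 + 7 = 8
Step 4: Since 12 > 8, |h| < |g| on |z| = 1, so by Rouche f has the same number of zeros as g inside |z| < 1
Step 5: g(z) = 12 is a nonzero constant with no zeros inside |z| < 1. Answer = 0

0


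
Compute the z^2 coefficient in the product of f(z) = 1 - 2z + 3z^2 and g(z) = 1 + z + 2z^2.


Step 1: z^2 term in f*g comes from: (1)*(2z^2) + (-2z)*(z) + (3z^2)*(1)
Step 2: = 2 - 2 + 3
Step 3: = 3

3


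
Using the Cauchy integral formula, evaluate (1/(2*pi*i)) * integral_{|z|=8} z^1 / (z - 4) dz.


Step 1: f(z) = z^1, a = 4 is inside |z| = 8
Step 2: By Cauchy integral formula: (1/(2pi*i)) * integral = f(a)
Step 3: f(4) = 4^1 = 4

4


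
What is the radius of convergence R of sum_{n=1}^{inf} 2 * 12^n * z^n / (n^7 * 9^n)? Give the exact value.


Step 1: General term a_n = 2 * 12^n / (n^7 * 9^n)
Step 2: By the root test, |a_n|^(1/n) = 2^(1/n) * 12 / (n^(7/n) * 9) -> 12/9 as n -> infinity (since 2^(1/n) -> 1 and n^(7/n) -> 1)
Step 3: R = 1/lim|a_n|^(1/n) = 9/12 = 3/4

3/4


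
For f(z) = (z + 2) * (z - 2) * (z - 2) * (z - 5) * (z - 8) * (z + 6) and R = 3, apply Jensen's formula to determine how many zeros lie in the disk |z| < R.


Jensen's formula: (1/2pi)*integral log|f(Re^it)|dt = log|f(0)| + sum_{|a_k|<R} log(R/|a_k|)
Step 1: f(0) = 2 * (-2) * (-2) * (-5) * (-8) * 6 = 1920
Step 2: log|f(0)| = log|-2| + log|2| + log|2| + log|5| + log|8| + log|-6| = 7.5601
Step 3: Zeros inside |z| < 3: -2, 2, 2
Step 4: Jensen sum = log(3/2) + log(3/2) + log(3/2) = 1.2164
Step 5: n(R) = number of terms in the Jensen sum = count of zeros inside |z| < 3 = 3

3


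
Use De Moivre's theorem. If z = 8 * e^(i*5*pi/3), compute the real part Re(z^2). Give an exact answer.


Step 1: By De Moivre's theorem, z^2 = 8^2 * e^(i*2*5*pi/3) = 64 * (cos(10*pi/3) + i*sin(10*pi/3))
Step 2: |z|^2 = 8^2 = 64
Step 3: Reduce the angle mod 2*pi: 10*pi/3 - 2*pi = 4*pi/3
Step 4: cos(4*pi/3) = -1/2
Step 5: Re(z^2) = 64 * (-1/2) = -32

-32


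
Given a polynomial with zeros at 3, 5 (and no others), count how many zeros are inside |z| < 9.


Step 1: Check each root:
  z = 3: |3| = 3 < 9
  z = 5: |5| = 5 < 9
Step 2: Count = 2

2


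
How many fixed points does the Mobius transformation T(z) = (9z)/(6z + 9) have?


Step 1: Fixed points satisfy T(z) = z
Step 2: 6z^2 = 0
Step 3: Discriminant = 0^2 - 4*6*0 = 0
Step 4: Number of fixed points = 1

1


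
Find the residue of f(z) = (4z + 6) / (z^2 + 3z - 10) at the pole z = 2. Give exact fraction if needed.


Step 1: Q(z) = z^2 + 3z - 10 = (z - 2)(z + 5)
Step 2: Q'(z) = 2z + 3
Step 3: Q'(2) = 7, P(2) = 14
Step 4: Res = P(2)/Q'(2) = 14/7 = 2

2


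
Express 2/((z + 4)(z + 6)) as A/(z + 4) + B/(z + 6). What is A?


Step 1: Multiply both sides by (z + 4) and set z = -4
Step 2: A = 2 / (-4 + 6)
Step 3: A = 2 / 2
Step 4: A = 1

1


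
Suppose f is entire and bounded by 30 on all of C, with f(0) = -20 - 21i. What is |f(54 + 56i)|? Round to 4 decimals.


Step 1: By Liouville's theorem, a bounded entire function is constant.
Step 2: f(z) = f(0) = -20 - 21i for all z.
Step 3: |f(w)| = |-20 - 21i| = sqrt(400 + 441)
Step 4: = 29.0

29.0


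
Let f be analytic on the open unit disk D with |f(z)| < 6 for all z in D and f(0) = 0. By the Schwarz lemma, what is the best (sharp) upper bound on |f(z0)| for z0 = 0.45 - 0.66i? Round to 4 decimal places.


Step 1: g = f/6 maps D -> D with g(0) = 0, so by the Schwarz lemma |g(z)| <= |z|, i.e. |f(z)| <= 6|z|; this is sharp (f(z) = 6z).
Step 2: |z0|^2 = 0.45^2 + (-0.66)^2 = 0.6381
Step 3: |z0| = sqrt(0.6381) = 0.798812
Step 4: Best bound = 6 * |z0| = 6 * 0.798812 = 4.7929

4.7929


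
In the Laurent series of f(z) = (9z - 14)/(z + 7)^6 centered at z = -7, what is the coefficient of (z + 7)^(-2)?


Step 1: Write the numerator in powers of (z + 7): 9z - 14 = 9(z + 7) + (9*(-7) - 14) = 9(z + 7) - 77
Step 2: Divide by (z + 7)^6: f(z) = -77(z + 7)^(-6) + 9(z + 7)^(-5)
Step 3: This finite sum is the Laurent series of f about z = -7.
Step 4: Only the powers -6 and -5 appear, so the coefficient of (z + 7)^(-2) = 0

0


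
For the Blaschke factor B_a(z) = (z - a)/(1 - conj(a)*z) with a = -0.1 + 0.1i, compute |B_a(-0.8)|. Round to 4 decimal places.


Step 1: Numerator z0 - a = -0.8 - (-0.1 + 0.1i) = -0.7 - 0.1i
Step 2: Denominator 1 - conj(a)*z0 = 1 - (-0.1 - 0.1i)*(-0.8) = 0.92 - 0.08i
Step 3: |z0 - a|^2 = (-0.7)^2 + (-0.1)^2 = 0.5; |1 - conj(a)*z0|^2 = 0.92^2 + (-0.08)^2 = 0.8528
Step 4: |B_a(-0.8)| = sqrt(0.5 / 0.8528) = sqrt(0.586304)
Step 5: = 0.7657

0.7657


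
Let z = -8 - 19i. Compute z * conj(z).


Step 1: conj(z) = -8 + 19i
Step 2: z * conj(z) = (-8)^2 + (-19)^2
Step 3: = 64 + 361 = 425

425


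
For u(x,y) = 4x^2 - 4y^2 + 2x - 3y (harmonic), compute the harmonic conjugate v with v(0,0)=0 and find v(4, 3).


Step 1: v_x = -u_y = 8y + 3
Step 2: v_y = u_x = 8x + 2
Step 3: v = 8xy + 3x + 2y + C
Step 4: v(0,0) = 0 => C = 0
Step 5: v(4, 3) = 114

114


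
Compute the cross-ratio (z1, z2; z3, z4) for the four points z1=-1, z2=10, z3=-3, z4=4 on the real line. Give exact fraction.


Step 1: (z1-z3)(z2-z4) = 2 * 6 = 12
Step 2: (z1-z4)(z2-z3) = (-5) * 13 = -65
Step 3: Cross-ratio = -12/65 = -12/65

-12/65


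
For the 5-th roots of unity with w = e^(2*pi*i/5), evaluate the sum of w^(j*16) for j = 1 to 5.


Step 1: The sum sum_{j=1}^{n} w^(k*j) equals n if n | k, else 0.
Step 2: Here n = 5, k = 16
Step 3: Does n divide k? 5 | 16 -> False
Step 4: Sum = 0

0


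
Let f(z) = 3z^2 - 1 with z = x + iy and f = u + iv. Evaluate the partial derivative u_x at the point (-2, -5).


Step 1: f(z) = 3(x+iy)^2 - 1
Step 2: u = 3(x^2 - y^2) - 1
Step 3: u_x = 6x + 0
Step 4: At (-2, -5): u_x = -12 + 0 = -12

-12


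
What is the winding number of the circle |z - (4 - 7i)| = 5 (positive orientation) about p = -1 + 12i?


Step 1: Center c = (4, -7), radius = 5
Step 2: |p - c|^2 = (-5)^2 + 19^2 = 386
Step 3: r^2 = 25
Step 4: |p-c| > r so winding number = 0

0


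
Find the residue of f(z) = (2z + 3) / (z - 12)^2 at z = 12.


Step 1: Pole of order 2 at z = 12
Step 2: Res = lim d/dz [(z - 12)^2 * f(z)] as z -> 12
Step 3: (z - 12)^2 * f(z) = 2z + 3
Step 4: d/dz[2z + 3] = 2

2


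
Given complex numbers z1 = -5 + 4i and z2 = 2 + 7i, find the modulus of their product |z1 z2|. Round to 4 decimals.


Step 1: |z1| = sqrt((-5)^2 + 4^2) = sqrt(41)
Step 2: |z2| = sqrt(2^2 + 7^2) = sqrt(53)
Step 3: |z1*z2| = |z1|*|z2| = sqrt(41) * sqrt(53) = sqrt(41 * 53) = sqrt(2173)
Step 4: = 46.6154

46.6154


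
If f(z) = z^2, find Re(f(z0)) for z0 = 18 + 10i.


Step 1: z0 = 18 + 10i
Step 2: z0^2 = 18^2 - 10^2 + 360i
Step 3: real part = 324 - 100 = 224

224


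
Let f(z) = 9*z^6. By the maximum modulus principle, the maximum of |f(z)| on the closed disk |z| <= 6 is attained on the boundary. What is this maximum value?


Step 1: On |z| = 6, |f(z)| = 9 * |z|^6 = 9 * 6^6
Step 2: By maximum modulus principle, maximum is on boundary.
Step 3: Maximum = 9 * 46656 = 419904

419904


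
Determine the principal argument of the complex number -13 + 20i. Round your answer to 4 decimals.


Step 1: z = -13 + 20i
Step 2: arg(z) = atan2(20, -13)
Step 3: arg(z) = 2.1472

2.1472


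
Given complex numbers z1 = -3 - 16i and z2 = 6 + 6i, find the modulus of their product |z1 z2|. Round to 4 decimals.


Step 1: |z1| = sqrt((-3)^2 + (-16)^2) = sqrt(265)
Step 2: |z2| = sqrt(6^2 + 6^2) = sqrt(72)
Step 3: |z1*z2| = |z1|*|z2| = sqrt(265) * sqrt(72) = sqrt(265 * 72) = sqrt(19080)
Step 4: = 138.1304

138.1304


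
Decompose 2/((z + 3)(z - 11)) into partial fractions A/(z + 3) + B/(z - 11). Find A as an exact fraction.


Step 1: Multiply both sides by (z + 3) and set z = -3
Step 2: A = 2 / (-3 - 11)
Step 3: A = 2 / (-14)
Step 4: A = -1/7

-1/7


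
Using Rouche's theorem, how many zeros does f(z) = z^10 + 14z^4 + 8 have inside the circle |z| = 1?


Step 1: On |z| = 1 the three terms have sizes |z^10| = 1^10 = 1, |14z^4| = 14*1^4 = 14, |8| = 8
Step 2: The dominant term is g(z) = 14z^4; let h(z) = z^10 + 8 so f = g + h
Step 3: On |z| = 1: |g| = 14 and |h| <= 1 + 8 = 9
Step 4: Since 14 > 9, |h| < |g| on |z| = 1, so by Rouche f has the same number of zeros as g inside |z| < 1
Step 5: g(z) = 14z^4 has 4 zeros (at the origin, multiplicity 4) inside |z| < 1. Answer = 4

4


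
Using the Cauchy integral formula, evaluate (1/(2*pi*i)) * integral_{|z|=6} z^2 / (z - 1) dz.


Step 1: f(z) = z^2, a = 1 is inside |z| = 6
Step 2: By Cauchy integral formula: (1/(2pi*i)) * integral = f(a)
Step 3: f(1) = 1^2 = 1

1


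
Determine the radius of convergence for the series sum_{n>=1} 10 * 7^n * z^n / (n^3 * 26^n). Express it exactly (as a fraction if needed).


Step 1: General term a_n = 10 * 7^n / (n^3 * 26^n)
Step 2: By the root test, |a_n|^(1/n) = 10^(1/n) * 7 / (n^(3/n) * 26) -> 7/26 as n -> infinity (since 10^(1/n) -> 1 and n^(3/n) -> 1)
Step 3: R = 1/lim|a_n|^(1/n) = 26/7

26/7


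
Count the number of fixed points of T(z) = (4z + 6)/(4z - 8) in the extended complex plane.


Step 1: Fixed points satisfy T(z) = z
Step 2: 4z^2 - 12z - 6 = 0
Step 3: Discriminant = (-12)^2 - 4*4*(-6) = 240
Step 4: Number of fixed points = 2

2


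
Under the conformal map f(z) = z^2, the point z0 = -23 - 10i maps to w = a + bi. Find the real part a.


Step 1: z0 = -23 - 10i
Step 2: z0^2 = (-23)^2 - (-10)^2 + 460i
Step 3: real part = 529 - 100 = 429

429


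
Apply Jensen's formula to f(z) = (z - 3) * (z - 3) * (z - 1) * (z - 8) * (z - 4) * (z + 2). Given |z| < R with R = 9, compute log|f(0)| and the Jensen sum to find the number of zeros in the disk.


Jensen's formula: (1/2pi)*integral log|f(Re^it)|dt = log|f(0)| + sum_{|a_k|<R} log(R/|a_k|)
Step 1: f(0) = (-3) * (-3) * (-1) * (-8) * (-4) * 2 = -576
Step 2: log|f(0)| = log|3| + log|3| + log|1| + log|8| + log|4| + log|-2| = 6.3561
Step 3: Zeros inside |z| < 9: 3, 3, 1, 8, 4, -2
Step 4: Jensen sum = log(9/3) + log(9/3) + log(9/1) + log(9/8) + log(9/4) + log(9/2) = 6.8272
Step 5: n(R) = number of terms in the Jensen sum = count of zeros inside |z| < 9 = 6

6


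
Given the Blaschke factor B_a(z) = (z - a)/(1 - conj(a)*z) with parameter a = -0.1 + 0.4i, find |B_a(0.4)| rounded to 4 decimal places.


Step 1: Numerator z0 - a = 0.4 - (-0.1 + 0.4i) = 0.5 - 0.4i
Step 2: Denominator 1 - conj(a)*z0 = 1 - (-0.1 - 0.4i)*0.4 = 1.04 + 0.16i
Step 3: |z0 - a|^2 = 0.5^2 + (-0.4)^2 = 0.41; |1 - conj(a)*z0|^2 = 1.04^2 + 0.16^2 = 1.1072
Step 4: |B_a(0.4)| = sqrt(0.41 / 1.1072) = sqrt(0.370303)
Step 5: = 0.6085

0.6085


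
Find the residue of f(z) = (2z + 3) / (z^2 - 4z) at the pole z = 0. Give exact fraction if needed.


Step 1: Q(z) = z^2 - 4z = (z)(z - 4)
Step 2: Q'(z) = 2z - 4
Step 3: Q'(0) = -4, P(0) = 3
Step 4: Res = P(0)/Q'(0) = 3/(-4) = -3/4

-3/4


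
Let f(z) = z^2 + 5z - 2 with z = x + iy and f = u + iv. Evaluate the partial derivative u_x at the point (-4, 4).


Step 1: f(z) = (x+iy)^2 + 5(x+iy) - 2
Step 2: u = (x^2 - y^2) + 5x - 2
Step 3: u_x = 2x + 5
Step 4: At (-4, 4): u_x = -8 + 5 = -3

-3


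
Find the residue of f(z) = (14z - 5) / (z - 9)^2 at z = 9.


Step 1: Pole of order 2 at z = 9
Step 2: Res = lim d/dz [(z - 9)^2 * f(z)] as z -> 9
Step 3: (z - 9)^2 * f(z) = 14z - 5
Step 4: d/dz[14z - 5] = 14

14
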